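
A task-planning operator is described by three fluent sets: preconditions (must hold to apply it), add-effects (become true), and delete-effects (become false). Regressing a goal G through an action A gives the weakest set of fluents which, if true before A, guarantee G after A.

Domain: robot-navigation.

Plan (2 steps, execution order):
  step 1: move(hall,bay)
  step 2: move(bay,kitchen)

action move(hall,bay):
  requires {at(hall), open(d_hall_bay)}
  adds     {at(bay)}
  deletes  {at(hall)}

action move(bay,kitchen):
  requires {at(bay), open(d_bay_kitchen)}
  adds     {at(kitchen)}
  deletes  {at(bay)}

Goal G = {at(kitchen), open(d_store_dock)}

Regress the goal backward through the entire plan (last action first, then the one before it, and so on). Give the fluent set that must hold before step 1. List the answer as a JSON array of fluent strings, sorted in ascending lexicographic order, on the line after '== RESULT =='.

Work backward from the goal:
  through step 2 (move(bay,kitchen)): drop {at(kitchen)}, keep {open(d_store_dock)}, require {at(bay), open(d_bay_kitchen)}
    → {at(bay), open(d_bay_kitchen), open(d_store_dock)}
  through step 1 (move(hall,bay)): drop {at(bay)}, keep {open(d_bay_kitchen), open(d_store_dock)}, require {at(hall), open(d_hall_bay)}
    → {at(hall), open(d_bay_kitchen), open(d_hall_bay), open(d_store_dock)}

== RESULT ==
["at(hall)", "open(d_bay_kitchen)", "open(d_hall_bay)", "open(d_store_dock)"]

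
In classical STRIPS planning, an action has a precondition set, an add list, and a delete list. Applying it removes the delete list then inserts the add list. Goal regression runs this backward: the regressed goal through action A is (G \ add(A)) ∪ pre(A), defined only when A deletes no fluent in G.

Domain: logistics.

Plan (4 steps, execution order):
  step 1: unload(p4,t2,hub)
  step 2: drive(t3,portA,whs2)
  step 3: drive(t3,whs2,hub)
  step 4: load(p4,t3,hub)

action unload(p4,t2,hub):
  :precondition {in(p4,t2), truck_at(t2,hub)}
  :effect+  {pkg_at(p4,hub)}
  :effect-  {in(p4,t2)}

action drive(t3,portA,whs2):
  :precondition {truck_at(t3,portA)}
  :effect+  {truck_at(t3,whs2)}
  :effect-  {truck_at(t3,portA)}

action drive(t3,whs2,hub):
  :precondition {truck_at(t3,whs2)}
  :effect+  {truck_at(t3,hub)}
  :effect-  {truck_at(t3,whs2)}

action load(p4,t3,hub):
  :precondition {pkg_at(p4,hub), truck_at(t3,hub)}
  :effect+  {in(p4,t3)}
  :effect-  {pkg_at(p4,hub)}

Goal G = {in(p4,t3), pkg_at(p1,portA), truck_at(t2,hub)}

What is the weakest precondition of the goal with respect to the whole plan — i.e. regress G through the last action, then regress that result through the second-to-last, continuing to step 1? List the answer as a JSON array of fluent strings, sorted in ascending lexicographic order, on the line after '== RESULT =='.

Work backward from the goal:
  through step 4 (load(p4,t3,hub)): drop {in(p4,t3)}, keep {pkg_at(p1,portA), truck_at(t2,hub)}, require {pkg_at(p4,hub), truck_at(t3,hub)}
    → {pkg_at(p1,portA), pkg_at(p4,hub), truck_at(t2,hub), truck_at(t3,hub)}
  through step 3 (drive(t3,whs2,hub)): drop {truck_at(t3,hub)}, keep {pkg_at(p1,portA), pkg_at(p4,hub), truck_at(t2,hub)}, require {truck_at(t3,whs2)}
    → {pkg_at(p1,portA), pkg_at(p4,hub), truck_at(t2,hub), truck_at(t3,whs2)}
  through step 2 (drive(t3,portA,whs2)): drop {truck_at(t3,whs2)}, keep {pkg_at(p1,portA), pkg_at(p4,hub), truck_at(t2,hub)}, require {truck_at(t3,portA)}
    → {pkg_at(p1,portA), pkg_at(p4,hub), truck_at(t2,hub), truck_at(t3,portA)}
  through step 1 (unload(p4,t2,hub)): drop {pkg_at(p4,hub)}, keep {pkg_at(p1,portA), truck_at(t2,hub), truck_at(t3,portA)}, require {in(p4,t2), truck_at(t2,hub)}
    → {in(p4,t2), pkg_at(p1,portA), truck_at(t2,hub), truck_at(t3,portA)}

== RESULT ==
["in(p4,t2)", "pkg_at(p1,portA)", "truck_at(t2,hub)", "truck_at(t3,portA)"]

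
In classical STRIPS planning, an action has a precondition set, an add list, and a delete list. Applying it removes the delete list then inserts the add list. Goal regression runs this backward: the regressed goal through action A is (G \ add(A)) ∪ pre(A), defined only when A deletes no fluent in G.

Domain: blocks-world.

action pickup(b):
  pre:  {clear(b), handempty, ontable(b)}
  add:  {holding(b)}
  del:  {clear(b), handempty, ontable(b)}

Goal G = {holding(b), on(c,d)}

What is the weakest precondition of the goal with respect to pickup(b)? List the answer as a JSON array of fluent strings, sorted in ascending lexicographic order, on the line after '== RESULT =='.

Regress:
  G ∩ del = {}  (empty — regression defined)
  G \ add = {holding(b), on(c,d)} \ {holding(b)} = {on(c,d)}
  ∪ pre   = {on(c,d)} ∪ {clear(b), handempty, ontable(b)}
          = {clear(b), handempty, on(c,d), ontable(b)}

== RESULT ==
["clear(b)", "handempty", "on(c,d)", "ontable(b)"]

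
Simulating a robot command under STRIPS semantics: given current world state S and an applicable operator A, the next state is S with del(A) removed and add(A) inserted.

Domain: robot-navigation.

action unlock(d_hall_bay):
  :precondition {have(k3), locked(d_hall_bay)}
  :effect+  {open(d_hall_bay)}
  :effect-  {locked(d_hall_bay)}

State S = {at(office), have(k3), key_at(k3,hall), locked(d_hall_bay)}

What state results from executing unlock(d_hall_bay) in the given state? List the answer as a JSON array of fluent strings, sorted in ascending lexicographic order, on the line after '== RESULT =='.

Progress:
  pre ⊆ S: {have(k3), locked(d_hall_bay)} ⊆ S  — applicable
  S \ del = {at(office), have(k3), key_at(k3,hall)}
  ∪ add   = {at(office), have(k3), key_at(k3,hall), open(d_hall_bay)}

== RESULT ==
["at(office)", "have(k3)", "key_at(k3,hall)", "open(d_hall_bay)"]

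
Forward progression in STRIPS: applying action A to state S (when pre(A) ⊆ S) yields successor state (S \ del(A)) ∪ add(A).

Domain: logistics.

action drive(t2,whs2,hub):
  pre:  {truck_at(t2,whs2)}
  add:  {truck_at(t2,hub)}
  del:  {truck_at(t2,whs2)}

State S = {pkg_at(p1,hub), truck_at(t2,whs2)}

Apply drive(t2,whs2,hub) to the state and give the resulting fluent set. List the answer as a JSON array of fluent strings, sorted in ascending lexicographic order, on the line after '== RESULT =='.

Compute (S \ del) ∪ add:
  pre ⊆ S: {truck_at(t2,whs2)} ⊆ S  — applicable
  S \ del = {pkg_at(p1,hub)}
  ∪ add   = {pkg_at(p1,hub), truck_at(t2,hub)}

== RESULT ==
["pkg_at(p1,hub)", "truck_at(t2,hub)"]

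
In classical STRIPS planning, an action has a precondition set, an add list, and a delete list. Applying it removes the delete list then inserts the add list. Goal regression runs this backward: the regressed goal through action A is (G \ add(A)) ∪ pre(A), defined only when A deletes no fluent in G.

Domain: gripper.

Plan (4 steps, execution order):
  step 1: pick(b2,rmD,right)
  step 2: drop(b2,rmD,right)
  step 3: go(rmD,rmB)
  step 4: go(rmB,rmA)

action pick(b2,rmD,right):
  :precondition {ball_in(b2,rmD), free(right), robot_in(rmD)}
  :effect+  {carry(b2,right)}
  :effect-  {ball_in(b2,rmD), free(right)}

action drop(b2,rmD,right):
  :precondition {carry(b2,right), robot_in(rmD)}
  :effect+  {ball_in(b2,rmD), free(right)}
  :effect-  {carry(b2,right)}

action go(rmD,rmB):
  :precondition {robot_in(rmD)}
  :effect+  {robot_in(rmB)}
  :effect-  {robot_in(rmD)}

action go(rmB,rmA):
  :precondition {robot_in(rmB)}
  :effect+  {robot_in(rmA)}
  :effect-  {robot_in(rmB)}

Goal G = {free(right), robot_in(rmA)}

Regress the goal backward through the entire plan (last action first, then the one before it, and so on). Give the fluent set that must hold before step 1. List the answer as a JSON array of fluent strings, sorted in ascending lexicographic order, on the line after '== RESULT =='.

Work backward from the goal:
  through step 4 (go(rmB,rmA)): drop {robot_in(rmA)}, keep {free(right)}, require {robot_in(rmB)}
    → {free(right), robot_in(rmB)}
  through step 3 (go(rmD,rmB)): drop {robot_in(rmB)}, keep {free(right)}, require {robot_in(rmD)}
    → {free(right), robot_in(rmD)}
  through step 2 (drop(b2,rmD,right)): drop {free(right)}, keep {robot_in(rmD)}, require {carry(b2,right), robot_in(rmD)}
    → {carry(b2,right), robot_in(rmD)}
  through step 1 (pick(b2,rmD,right)): drop {carry(b2,right)}, keep {robot_in(rmD)}, require {ball_in(b2,rmD), free(right), robot_in(rmD)}
    → {ball_in(b2,rmD), free(right), robot_in(rmD)}

== RESULT ==
["ball_in(b2,rmD)", "free(right)", "robot_in(rmD)"]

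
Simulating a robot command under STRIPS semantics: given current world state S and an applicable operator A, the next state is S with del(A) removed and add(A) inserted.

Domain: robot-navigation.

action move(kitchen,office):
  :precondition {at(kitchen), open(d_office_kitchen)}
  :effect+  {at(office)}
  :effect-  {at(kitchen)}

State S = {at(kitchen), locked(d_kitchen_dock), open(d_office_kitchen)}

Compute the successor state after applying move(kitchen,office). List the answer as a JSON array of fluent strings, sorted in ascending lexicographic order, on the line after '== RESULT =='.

Progress:
  pre ⊆ S: {at(kitchen), open(d_office_kitchen)} ⊆ S  — applicable
  S \ del = {locked(d_kitchen_dock), open(d_office_kitchen)}
  ∪ add   = {at(office), locked(d_kitchen_dock), open(d_office_kitchen)}

== RESULT ==
["at(office)", "locked(d_kitchen_dock)", "open(d_office_kitchen)"]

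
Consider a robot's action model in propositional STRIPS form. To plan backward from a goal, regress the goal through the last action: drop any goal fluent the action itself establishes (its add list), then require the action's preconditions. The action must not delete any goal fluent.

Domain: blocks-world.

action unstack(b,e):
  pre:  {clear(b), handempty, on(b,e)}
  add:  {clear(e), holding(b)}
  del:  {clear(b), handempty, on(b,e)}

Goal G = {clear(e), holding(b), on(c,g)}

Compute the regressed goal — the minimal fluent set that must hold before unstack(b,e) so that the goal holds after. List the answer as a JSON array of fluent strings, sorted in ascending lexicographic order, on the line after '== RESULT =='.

Regress:
  G ∩ del = {}  (empty — regression defined)
  G \ add = {clear(e), holding(b), on(c,g)} \ {clear(e), holding(b)} = {on(c,g)}
  ∪ pre   = {on(c,g)} ∪ {clear(b), handempty, on(b,e)}
          = {clear(b), handempty, on(b,e), on(c,g)}

== RESULT ==
["clear(b)", "handempty", "on(b,e)", "on(c,g)"]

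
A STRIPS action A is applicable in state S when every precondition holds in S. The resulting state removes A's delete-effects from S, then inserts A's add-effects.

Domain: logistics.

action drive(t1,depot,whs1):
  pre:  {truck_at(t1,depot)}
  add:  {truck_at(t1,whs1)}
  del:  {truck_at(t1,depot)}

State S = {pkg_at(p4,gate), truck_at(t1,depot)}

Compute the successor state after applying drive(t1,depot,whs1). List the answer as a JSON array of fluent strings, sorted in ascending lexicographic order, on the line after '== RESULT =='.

Compute (S \ del) ∪ add:
  pre ⊆ S: {truck_at(t1,depot)} ⊆ S  — applicable
  S \ del = {pkg_at(p4,gate)}
  ∪ add   = {pkg_at(p4,gate), truck_at(t1,whs1)}

== RESULT ==
["pkg_at(p4,gate)", "truck_at(t1,whs1)"]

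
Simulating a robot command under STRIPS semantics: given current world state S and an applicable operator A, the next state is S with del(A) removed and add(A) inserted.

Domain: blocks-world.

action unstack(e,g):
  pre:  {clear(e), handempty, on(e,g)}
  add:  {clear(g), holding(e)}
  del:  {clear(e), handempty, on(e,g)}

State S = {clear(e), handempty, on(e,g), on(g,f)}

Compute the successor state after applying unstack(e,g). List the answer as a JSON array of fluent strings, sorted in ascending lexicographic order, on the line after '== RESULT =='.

Progress:
  pre ⊆ S: {clear(e), handempty, on(e,g)} ⊆ S  — applicable
  S \ del = {on(g,f)}
  ∪ add   = {clear(g), holding(e), on(g,f)}

== RESULT ==
["clear(g)", "holding(e)", "on(g,f)"]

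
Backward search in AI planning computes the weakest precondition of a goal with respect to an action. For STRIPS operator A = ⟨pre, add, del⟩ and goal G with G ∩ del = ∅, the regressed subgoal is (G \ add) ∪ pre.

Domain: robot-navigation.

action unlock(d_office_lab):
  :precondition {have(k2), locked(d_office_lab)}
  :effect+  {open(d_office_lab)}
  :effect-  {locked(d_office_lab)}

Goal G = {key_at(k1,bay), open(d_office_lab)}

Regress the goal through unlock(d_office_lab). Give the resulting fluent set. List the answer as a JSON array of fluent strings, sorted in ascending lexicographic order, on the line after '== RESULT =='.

Compute (G \ add) ∪ pre:
  G ∩ del = {}  (empty — regression defined)
  G \ add = {key_at(k1,bay), open(d_office_lab)} \ {open(d_office_lab)} = {key_at(k1,bay)}
  ∪ pre   = {key_at(k1,bay)} ∪ {have(k2), locked(d_office_lab)}
          = {have(k2), key_at(k1,bay), locked(d_office_lab)}

== RESULT ==
["have(k2)", "key_at(k1,bay)", "locked(d_office_lab)"]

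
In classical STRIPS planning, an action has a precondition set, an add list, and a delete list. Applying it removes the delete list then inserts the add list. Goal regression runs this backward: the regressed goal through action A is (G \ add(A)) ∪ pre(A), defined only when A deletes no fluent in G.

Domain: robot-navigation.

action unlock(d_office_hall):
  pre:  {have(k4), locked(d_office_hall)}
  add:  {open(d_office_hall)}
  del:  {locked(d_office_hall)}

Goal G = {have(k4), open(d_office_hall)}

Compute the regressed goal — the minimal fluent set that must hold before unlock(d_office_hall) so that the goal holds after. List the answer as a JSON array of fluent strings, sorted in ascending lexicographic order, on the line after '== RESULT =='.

Regress:
  G ∩ del = {}  (empty — regression defined)
  G \ add = {have(k4), open(d_office_hall)} \ {open(d_office_hall)} = {have(k4)}
  ∪ pre   = {have(k4)} ∪ {have(k4), locked(d_office_hall)}
          = {have(k4), locked(d_office_hall)}

== RESULT ==
["have(k4)", "locked(d_office_hall)"]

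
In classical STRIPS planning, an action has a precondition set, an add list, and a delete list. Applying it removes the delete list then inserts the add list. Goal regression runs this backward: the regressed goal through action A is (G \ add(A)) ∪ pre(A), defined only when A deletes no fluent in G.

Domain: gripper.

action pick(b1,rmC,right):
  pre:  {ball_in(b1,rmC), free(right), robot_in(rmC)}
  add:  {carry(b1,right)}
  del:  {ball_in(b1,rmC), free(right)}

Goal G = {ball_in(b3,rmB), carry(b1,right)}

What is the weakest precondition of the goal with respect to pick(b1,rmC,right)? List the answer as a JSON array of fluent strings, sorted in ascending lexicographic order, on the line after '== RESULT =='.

Compute (G \ add) ∪ pre:
  G ∩ del = {}  (empty — regression defined)
  G \ add = {ball_in(b3,rmB), carry(b1,right)} \ {carry(b1,right)} = {ball_in(b3,rmB)}
  ∪ pre   = {ball_in(b3,rmB)} ∪ {ball_in(b1,rmC), free(right), robot_in(rmC)}
          = {ball_in(b1,rmC), ball_in(b3,rmB), free(right), robot_in(rmC)}

== RESULT ==
["ball_in(b1,rmC)", "ball_in(b3,rmB)", "free(right)", "robot_in(rmC)"]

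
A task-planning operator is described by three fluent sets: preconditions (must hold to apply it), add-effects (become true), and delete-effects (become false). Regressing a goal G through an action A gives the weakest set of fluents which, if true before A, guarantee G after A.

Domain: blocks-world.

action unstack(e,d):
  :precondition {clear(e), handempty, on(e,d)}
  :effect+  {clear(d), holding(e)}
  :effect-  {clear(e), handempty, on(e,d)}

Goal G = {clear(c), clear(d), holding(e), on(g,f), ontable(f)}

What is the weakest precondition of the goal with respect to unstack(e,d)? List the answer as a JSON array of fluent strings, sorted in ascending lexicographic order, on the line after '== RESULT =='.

Regress:
  G ∩ del = {}  (empty — regression defined)
  G \ add = {clear(c), clear(d), holding(e), on(g,f), ontable(f)} \ {clear(d), holding(e)} = {clear(c), on(g,f), ontable(f)}
  ∪ pre   = {clear(c), on(g,f), ontable(f)} ∪ {clear(e), handempty, on(e,d)}
          = {clear(c), clear(e), handempty, on(e,d), on(g,f), ontable(f)}

== RESULT ==
["clear(c)", "clear(e)", "handempty", "on(e,d)", "on(g,f)", "ontable(f)"]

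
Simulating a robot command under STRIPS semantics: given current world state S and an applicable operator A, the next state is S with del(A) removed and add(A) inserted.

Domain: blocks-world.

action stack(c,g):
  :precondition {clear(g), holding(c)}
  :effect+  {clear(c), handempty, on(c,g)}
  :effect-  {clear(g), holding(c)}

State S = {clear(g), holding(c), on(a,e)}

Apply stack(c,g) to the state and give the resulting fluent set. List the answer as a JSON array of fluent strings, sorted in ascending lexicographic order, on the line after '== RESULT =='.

Compute (S \ del) ∪ add:
  pre ⊆ S: {clear(g), holding(c)} ⊆ S  — applicable
  S \ del = {on(a,e)}
  ∪ add   = {clear(c), handempty, on(a,e), on(c,g)}

== RESULT ==
["clear(c)", "handempty", "on(a,e)", "on(c,g)"]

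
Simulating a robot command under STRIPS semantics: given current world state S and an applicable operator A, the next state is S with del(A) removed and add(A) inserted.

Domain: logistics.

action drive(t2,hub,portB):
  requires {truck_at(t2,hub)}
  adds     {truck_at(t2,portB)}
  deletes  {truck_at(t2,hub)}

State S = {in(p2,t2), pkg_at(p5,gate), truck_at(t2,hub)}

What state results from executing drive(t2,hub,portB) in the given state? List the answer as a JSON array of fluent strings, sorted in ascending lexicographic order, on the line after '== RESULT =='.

Compute (S \ del) ∪ add:
  pre ⊆ S: {truck_at(t2,hub)} ⊆ S  — applicable
  S \ del = {in(p2,t2), pkg_at(p5,gate)}
  ∪ add   = {in(p2,t2), pkg_at(p5,gate), truck_at(t2,portB)}

== RESULT ==
["in(p2,t2)", "pkg_at(p5,gate)", "truck_at(t2,portB)"]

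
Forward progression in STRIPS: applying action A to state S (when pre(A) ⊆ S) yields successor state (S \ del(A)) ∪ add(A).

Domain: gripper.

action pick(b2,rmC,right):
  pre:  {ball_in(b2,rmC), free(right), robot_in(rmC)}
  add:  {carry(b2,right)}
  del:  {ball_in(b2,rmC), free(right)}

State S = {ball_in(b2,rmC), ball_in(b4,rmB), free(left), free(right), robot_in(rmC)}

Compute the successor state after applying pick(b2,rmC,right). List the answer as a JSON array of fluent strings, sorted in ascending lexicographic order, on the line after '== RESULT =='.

Compute (S \ del) ∪ add:
  pre ⊆ S: {ball_in(b2,rmC), free(right), robot_in(rmC)} ⊆ S  — applicable
  S \ del = {ball_in(b4,rmB), free(left), robot_in(rmC)}
  ∪ add   = {ball_in(b4,rmB), carry(b2,right), free(left), robot_in(rmC)}

== RESULT ==
["ball_in(b4,rmB)", "carry(b2,right)", "free(left)", "robot_in(rmC)"]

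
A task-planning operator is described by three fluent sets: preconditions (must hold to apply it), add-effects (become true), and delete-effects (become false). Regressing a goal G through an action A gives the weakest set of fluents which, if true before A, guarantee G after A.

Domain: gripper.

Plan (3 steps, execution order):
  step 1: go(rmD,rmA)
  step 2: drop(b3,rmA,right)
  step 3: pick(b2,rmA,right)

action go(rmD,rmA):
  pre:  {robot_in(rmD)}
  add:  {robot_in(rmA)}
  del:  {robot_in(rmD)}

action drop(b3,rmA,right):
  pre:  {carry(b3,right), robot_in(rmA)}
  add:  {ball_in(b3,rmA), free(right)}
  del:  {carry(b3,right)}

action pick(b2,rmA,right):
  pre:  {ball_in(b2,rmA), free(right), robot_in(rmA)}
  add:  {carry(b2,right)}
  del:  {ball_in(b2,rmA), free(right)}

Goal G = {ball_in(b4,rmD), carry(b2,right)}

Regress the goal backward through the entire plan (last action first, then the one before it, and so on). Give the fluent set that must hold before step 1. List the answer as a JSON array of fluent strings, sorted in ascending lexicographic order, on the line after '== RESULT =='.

Regress step by step:
  through step 3 (pick(b2,rmA,right)): drop {carry(b2,right)}, keep {ball_in(b4,rmD)}, require {ball_in(b2,rmA), free(right), robot_in(rmA)}
    → {ball_in(b2,rmA), ball_in(b4,rmD), free(right), robot_in(rmA)}
  through step 2 (drop(b3,rmA,right)): drop {free(right)}, keep {ball_in(b2,rmA), ball_in(b4,rmD), robot_in(rmA)}, require {carry(b3,right), robot_in(rmA)}
    → {ball_in(b2,rmA), ball_in(b4,rmD), carry(b3,right), robot_in(rmA)}
  through step 1 (go(rmD,rmA)): drop {robot_in(rmA)}, keep {ball_in(b2,rmA), ball_in(b4,rmD), carry(b3,right)}, require {robot_in(rmD)}
    → {ball_in(b2,rmA), ball_in(b4,rmD), carry(b3,right), robot_in(rmD)}

== RESULT ==
["ball_in(b2,rmA)", "ball_in(b4,rmD)", "carry(b3,right)", "robot_in(rmD)"]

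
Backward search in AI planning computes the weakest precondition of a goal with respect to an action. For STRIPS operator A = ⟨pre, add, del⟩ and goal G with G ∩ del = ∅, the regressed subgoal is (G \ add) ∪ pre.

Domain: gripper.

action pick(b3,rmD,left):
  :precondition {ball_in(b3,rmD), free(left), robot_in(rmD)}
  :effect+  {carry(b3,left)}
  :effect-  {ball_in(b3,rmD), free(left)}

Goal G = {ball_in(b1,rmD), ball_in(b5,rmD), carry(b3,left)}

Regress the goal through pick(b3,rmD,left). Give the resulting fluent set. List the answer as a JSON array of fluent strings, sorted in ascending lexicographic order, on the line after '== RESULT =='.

Regress:
  G ∩ del = {}  (empty — regression defined)
  G \ add = {ball_in(b1,rmD), ball_in(b5,rmD), carry(b3,left)} \ {carry(b3,left)} = {ball_in(b1,rmD), ball_in(b5,rmD)}
  ∪ pre   = {ball_in(b1,rmD), ball_in(b5,rmD)} ∪ {ball_in(b3,rmD), free(left), robot_in(rmD)}
          = {ball_in(b1,rmD), ball_in(b3,rmD), ball_in(b5,rmD), free(left), robot_in(rmD)}

== RESULT ==
["ball_in(b1,rmD)", "ball_in(b3,rmD)", "ball_in(b5,rmD)", "free(left)", "robot_in(rmD)"]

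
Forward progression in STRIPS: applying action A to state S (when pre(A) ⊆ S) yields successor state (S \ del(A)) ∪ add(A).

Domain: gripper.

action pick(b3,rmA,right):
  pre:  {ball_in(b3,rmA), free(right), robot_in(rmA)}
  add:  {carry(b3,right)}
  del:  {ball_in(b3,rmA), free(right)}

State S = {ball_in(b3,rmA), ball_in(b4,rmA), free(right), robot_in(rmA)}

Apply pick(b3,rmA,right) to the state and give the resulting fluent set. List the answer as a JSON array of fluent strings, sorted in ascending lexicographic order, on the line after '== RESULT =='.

Progress:
  pre ⊆ S: {ball_in(b3,rmA), free(right), robot_in(rmA)} ⊆ S  — applicable
  S \ del = {ball_in(b4,rmA), robot_in(rmA)}
  ∪ add   = {ball_in(b4,rmA), carry(b3,right), robot_in(rmA)}

== RESULT ==
["ball_in(b4,rmA)", "carry(b3,right)", "robot_in(rmA)"]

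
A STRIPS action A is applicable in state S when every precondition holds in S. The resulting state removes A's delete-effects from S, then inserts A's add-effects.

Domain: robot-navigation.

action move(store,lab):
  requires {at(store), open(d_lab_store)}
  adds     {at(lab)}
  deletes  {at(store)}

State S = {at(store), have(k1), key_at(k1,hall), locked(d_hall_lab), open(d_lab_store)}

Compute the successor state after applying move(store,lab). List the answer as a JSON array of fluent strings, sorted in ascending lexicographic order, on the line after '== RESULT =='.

Compute (S \ del) ∪ add:
  pre ⊆ S: {at(store), open(d_lab_store)} ⊆ S  — applicable
  S \ del = {have(k1), key_at(k1,hall), locked(d_hall_lab), open(d_lab_store)}
  ∪ add   = {at(lab), have(k1), key_at(k1,hall), locked(d_hall_lab), open(d_lab_store)}

== RESULT ==
["at(lab)", "have(k1)", "key_at(k1,hall)", "locked(d_hall_lab)", "open(d_lab_store)"]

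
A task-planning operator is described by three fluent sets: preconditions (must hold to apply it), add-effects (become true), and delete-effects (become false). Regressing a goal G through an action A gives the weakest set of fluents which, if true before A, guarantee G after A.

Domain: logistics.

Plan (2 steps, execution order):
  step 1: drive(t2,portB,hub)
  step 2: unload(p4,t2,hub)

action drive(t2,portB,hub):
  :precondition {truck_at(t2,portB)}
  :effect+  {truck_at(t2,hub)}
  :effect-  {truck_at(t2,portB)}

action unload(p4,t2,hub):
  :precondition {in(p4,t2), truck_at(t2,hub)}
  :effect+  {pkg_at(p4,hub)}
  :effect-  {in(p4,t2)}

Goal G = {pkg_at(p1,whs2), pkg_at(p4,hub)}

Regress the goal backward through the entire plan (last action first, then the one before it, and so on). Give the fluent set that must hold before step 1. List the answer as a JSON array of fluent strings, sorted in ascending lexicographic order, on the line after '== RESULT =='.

Work backward from the goal:
  through step 2 (unload(p4,t2,hub)): drop {pkg_at(p4,hub)}, keep {pkg_at(p1,whs2)}, require {in(p4,t2), truck_at(t2,hub)}
    → {in(p4,t2), pkg_at(p1,whs2), truck_at(t2,hub)}
  through step 1 (drive(t2,portB,hub)): drop {truck_at(t2,hub)}, keep {in(p4,t2), pkg_at(p1,whs2)}, require {truck_at(t2,portB)}
    → {in(p4,t2), pkg_at(p1,whs2), truck_at(t2,portB)}

== RESULT ==
["in(p4,t2)", "pkg_at(p1,whs2)", "truck_at(t2,portB)"]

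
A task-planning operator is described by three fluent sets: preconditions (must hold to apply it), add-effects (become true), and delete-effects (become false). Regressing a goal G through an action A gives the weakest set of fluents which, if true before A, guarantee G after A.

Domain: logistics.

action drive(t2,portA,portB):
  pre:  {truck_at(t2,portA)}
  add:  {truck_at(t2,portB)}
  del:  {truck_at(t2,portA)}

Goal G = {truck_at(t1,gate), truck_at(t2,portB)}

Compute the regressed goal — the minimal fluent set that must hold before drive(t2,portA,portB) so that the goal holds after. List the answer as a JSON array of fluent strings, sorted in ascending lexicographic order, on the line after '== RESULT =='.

Regress:
  G ∩ del = {}  (empty — regression defined)
  G \ add = {truck_at(t1,gate), truck_at(t2,portB)} \ {truck_at(t2,portB)} = {truck_at(t1,gate)}
  ∪ pre   = {truck_at(t1,gate)} ∪ {truck_at(t2,portA)}
          = {truck_at(t1,gate), truck_at(t2,portA)}

== RESULT ==
["truck_at(t1,gate)", "truck_at(t2,portA)"]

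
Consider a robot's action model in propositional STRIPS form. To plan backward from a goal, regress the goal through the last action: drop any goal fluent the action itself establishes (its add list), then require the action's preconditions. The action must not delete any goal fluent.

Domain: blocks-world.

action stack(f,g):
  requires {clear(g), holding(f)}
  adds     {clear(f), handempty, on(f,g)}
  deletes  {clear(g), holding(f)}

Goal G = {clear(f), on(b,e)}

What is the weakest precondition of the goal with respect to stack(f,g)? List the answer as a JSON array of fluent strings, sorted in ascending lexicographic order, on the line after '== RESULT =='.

Compute (G \ add) ∪ pre:
  G ∩ del = {}  (empty — regression defined)
  G \ add = {clear(f), on(b,e)} \ {clear(f), handempty, on(f,g)} = {on(b,e)}
  ∪ pre   = {on(b,e)} ∪ {clear(g), holding(f)}
          = {clear(g), holding(f), on(b,e)}

== RESULT ==
["clear(g)", "holding(f)", "on(b,e)"]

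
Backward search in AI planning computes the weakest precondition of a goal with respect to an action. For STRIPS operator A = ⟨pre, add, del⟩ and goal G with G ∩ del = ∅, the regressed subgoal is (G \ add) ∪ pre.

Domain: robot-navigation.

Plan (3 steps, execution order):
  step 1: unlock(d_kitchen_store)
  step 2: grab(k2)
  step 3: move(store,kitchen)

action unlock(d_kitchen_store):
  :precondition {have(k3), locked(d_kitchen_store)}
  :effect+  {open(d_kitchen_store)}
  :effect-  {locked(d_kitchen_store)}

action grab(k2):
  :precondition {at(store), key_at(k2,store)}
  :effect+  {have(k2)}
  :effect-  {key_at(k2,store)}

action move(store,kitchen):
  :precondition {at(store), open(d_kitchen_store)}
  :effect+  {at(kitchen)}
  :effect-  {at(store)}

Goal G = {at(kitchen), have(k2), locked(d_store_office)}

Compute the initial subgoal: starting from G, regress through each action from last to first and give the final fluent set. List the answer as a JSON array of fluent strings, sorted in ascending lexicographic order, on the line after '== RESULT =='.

Regress step by step:
  through step 3 (move(store,kitchen)): drop {at(kitchen)}, keep {have(k2), locked(d_store_office)}, require {at(store), open(d_kitchen_store)}
    → {at(store), have(k2), locked(d_store_office), open(d_kitchen_store)}
  through step 2 (grab(k2)): drop {have(k2)}, keep {at(store), locked(d_store_office), open(d_kitchen_store)}, require {at(store), key_at(k2,store)}
    → {at(store), key_at(k2,store), locked(d_store_office), open(d_kitchen_store)}
  through step 1 (unlock(d_kitchen_store)): drop {open(d_kitchen_store)}, keep {at(store), key_at(k2,store), locked(d_store_office)}, require {have(k3), locked(d_kitchen_store)}
    → {at(store), have(k3), key_at(k2,store), locked(d_kitchen_store), locked(d_store_office)}

== RESULT ==
["at(store)", "have(k3)", "key_at(k2,store)", "locked(d_kitchen_store)", "locked(d_store_office)"]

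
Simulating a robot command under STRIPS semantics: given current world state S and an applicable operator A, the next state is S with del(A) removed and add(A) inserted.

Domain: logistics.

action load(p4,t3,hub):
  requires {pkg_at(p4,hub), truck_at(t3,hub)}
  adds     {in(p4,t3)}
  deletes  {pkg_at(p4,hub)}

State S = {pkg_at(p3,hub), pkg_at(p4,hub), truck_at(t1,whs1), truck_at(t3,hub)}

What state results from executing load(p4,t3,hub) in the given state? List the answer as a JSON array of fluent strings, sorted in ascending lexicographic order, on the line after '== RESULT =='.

Compute (S \ del) ∪ add:
  pre ⊆ S: {pkg_at(p4,hub), truck_at(t3,hub)} ⊆ S  — applicable
  S \ del = {pkg_at(p3,hub), truck_at(t1,whs1), truck_at(t3,hub)}
  ∪ add   = {in(p4,t3), pkg_at(p3,hub), truck_at(t1,whs1), truck_at(t3,hub)}

== RESULT ==
["in(p4,t3)", "pkg_at(p3,hub)", "truck_at(t1,whs1)", "truck_at(t3,hub)"]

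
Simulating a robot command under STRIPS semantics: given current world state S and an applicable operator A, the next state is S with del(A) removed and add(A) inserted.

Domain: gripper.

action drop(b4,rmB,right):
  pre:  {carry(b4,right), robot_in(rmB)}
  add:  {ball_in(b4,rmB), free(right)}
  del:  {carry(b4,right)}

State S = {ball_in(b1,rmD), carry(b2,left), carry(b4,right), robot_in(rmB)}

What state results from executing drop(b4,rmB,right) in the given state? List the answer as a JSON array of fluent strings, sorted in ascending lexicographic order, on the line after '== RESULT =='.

Progress:
  pre ⊆ S: {carry(b4,right), robot_in(rmB)} ⊆ S  — applicable
  S \ del = {ball_in(b1,rmD), carry(b2,left), robot_in(rmB)}
  ∪ add   = {ball_in(b1,rmD), ball_in(b4,rmB), carry(b2,left), free(right), robot_in(rmB)}

== RESULT ==
["ball_in(b1,rmD)", "ball_in(b4,rmB)", "carry(b2,left)", "free(right)", "robot_in(rmB)"]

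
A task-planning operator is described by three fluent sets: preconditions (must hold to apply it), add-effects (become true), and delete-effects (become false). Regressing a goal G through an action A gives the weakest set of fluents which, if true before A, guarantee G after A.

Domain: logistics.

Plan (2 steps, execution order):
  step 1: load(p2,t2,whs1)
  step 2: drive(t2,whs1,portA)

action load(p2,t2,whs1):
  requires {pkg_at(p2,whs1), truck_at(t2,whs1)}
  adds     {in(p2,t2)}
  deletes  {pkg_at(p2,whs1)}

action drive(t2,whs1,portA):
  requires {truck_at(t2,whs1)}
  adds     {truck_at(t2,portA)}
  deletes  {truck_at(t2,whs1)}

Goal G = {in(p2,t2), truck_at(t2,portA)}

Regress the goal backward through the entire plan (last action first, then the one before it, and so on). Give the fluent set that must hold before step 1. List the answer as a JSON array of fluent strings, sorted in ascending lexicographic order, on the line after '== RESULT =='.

Work backward from the goal:
  through step 2 (drive(t2,whs1,portA)): drop {truck_at(t2,portA)}, keep {in(p2,t2)}, require {truck_at(t2,whs1)}
    → {in(p2,t2), truck_at(t2,whs1)}
  through step 1 (load(p2,t2,whs1)): drop {in(p2,t2)}, keep {truck_at(t2,whs1)}, require {pkg_at(p2,whs1), truck_at(t2,whs1)}
    → {pkg_at(p2,whs1), truck_at(t2,whs1)}

== RESULT ==
["pkg_at(p2,whs1)", "truck_at(t2,whs1)"]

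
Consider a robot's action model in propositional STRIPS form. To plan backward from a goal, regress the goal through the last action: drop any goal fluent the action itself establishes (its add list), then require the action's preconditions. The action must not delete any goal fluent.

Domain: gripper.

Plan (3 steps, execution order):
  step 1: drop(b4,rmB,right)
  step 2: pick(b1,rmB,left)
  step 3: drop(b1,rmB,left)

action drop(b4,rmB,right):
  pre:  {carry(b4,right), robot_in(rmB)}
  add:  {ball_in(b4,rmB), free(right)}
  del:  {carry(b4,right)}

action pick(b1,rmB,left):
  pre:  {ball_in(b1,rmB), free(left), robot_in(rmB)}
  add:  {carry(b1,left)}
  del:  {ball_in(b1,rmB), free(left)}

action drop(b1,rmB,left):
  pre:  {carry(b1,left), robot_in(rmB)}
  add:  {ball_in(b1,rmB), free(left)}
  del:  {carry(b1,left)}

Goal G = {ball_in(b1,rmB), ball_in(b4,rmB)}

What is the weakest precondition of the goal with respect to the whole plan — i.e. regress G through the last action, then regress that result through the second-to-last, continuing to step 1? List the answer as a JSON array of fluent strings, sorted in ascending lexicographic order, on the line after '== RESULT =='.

Work backward from the goal:
  through step 3 (drop(b1,rmB,left)): drop {ball_in(b1,rmB)}, keep {ball_in(b4,rmB)}, require {carry(b1,left), robot_in(rmB)}
    → {ball_in(b4,rmB), carry(b1,left), robot_in(rmB)}
  through step 2 (pick(b1,rmB,left)): drop {carry(b1,left)}, keep {ball_in(b4,rmB), robot_in(rmB)}, require {ball_in(b1,rmB), free(left), robot_in(rmB)}
    → {ball_in(b1,rmB), ball_in(b4,rmB), free(left), robot_in(rmB)}
  through step 1 (drop(b4,rmB,right)): drop {ball_in(b4,rmB)}, keep {ball_in(b1,rmB), free(left), robot_in(rmB)}, require {carry(b4,right), robot_in(rmB)}
    → {ball_in(b1,rmB), carry(b4,right), free(left), robot_in(rmB)}

== RESULT ==
["ball_in(b1,rmB)", "carry(b4,right)", "free(left)", "robot_in(rmB)"]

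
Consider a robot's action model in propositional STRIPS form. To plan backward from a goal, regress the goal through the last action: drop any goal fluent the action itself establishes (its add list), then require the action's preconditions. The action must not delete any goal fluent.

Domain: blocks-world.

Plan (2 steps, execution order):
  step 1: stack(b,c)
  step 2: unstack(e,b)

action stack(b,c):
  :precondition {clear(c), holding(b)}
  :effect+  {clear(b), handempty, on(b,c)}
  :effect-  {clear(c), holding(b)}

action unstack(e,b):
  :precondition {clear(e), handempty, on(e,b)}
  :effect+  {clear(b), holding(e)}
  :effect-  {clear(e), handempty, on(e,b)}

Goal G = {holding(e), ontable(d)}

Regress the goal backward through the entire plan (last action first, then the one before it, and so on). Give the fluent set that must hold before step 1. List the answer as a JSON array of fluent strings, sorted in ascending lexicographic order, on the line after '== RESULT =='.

Work backward from the goal:
  through step 2 (unstack(e,b)): drop {holding(e)}, keep {ontable(d)}, require {clear(e), handempty, on(e,b)}
    → {clear(e), handempty, on(e,b), ontable(d)}
  through step 1 (stack(b,c)): drop {handempty}, keep {clear(e), on(e,b), ontable(d)}, require {clear(c), holding(b)}
    → {clear(c), clear(e), holding(b), on(e,b), ontable(d)}

== RESULT ==
["clear(c)", "clear(e)", "holding(b)", "on(e,b)", "ontable(d)"]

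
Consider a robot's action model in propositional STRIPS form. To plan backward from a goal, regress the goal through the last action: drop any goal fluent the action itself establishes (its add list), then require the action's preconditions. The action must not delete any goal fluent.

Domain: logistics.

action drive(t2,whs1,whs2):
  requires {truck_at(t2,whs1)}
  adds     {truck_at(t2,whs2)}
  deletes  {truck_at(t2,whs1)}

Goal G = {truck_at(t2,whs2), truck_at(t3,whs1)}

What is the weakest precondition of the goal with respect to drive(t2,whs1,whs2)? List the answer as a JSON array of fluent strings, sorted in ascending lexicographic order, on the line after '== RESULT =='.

Compute (G \ add) ∪ pre:
  G ∩ del = {}  (empty — regression defined)
  G \ add = {truck_at(t2,whs2), truck_at(t3,whs1)} \ {truck_at(t2,whs2)} = {truck_at(t3,whs1)}
  ∪ pre   = {truck_at(t3,whs1)} ∪ {truck_at(t2,whs1)}
          = {truck_at(t2,whs1), truck_at(t3,whs1)}

== RESULT ==
["truck_at(t2,whs1)", "truck_at(t3,whs1)"]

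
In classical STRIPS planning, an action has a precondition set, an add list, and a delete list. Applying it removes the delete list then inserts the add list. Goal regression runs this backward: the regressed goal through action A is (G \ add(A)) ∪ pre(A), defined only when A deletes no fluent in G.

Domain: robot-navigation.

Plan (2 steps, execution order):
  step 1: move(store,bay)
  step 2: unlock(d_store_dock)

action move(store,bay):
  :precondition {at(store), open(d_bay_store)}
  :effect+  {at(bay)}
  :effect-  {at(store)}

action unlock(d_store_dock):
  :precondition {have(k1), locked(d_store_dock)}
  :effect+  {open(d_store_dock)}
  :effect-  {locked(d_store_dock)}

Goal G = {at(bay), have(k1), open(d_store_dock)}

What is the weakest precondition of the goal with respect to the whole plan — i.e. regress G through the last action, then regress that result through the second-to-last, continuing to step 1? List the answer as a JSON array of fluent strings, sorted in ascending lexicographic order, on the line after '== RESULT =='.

Work backward from the goal:
  through step 2 (unlock(d_store_dock)): drop {open(d_store_dock)}, keep {at(bay), have(k1)}, require {have(k1), locked(d_store_dock)}
    → {at(bay), have(k1), locked(d_store_dock)}
  through step 1 (move(store,bay)): drop {at(bay)}, keep {have(k1), locked(d_store_dock)}, require {at(store), open(d_bay_store)}
    → {at(store), have(k1), locked(d_store_dock), open(d_bay_store)}

== RESULT ==
["at(store)", "have(k1)", "locked(d_store_dock)", "open(d_bay_store)"]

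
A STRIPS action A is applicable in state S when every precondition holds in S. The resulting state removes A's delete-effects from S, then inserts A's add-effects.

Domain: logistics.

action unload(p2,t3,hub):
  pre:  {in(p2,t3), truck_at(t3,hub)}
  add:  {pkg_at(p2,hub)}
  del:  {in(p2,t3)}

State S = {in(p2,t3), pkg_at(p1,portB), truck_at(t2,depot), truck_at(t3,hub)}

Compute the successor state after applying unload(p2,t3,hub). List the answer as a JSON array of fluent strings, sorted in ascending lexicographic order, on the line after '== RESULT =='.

Compute (S \ del) ∪ add:
  pre ⊆ S: {in(p2,t3), truck_at(t3,hub)} ⊆ S  — applicable
  S \ del = {pkg_at(p1,portB), truck_at(t2,depot), truck_at(t3,hub)}
  ∪ add   = {pkg_at(p1,portB), pkg_at(p2,hub), truck_at(t2,depot), truck_at(t3,hub)}

== RESULT ==
["pkg_at(p1,portB)", "pkg_at(p2,hub)", "truck_at(t2,depot)", "truck_at(t3,hub)"]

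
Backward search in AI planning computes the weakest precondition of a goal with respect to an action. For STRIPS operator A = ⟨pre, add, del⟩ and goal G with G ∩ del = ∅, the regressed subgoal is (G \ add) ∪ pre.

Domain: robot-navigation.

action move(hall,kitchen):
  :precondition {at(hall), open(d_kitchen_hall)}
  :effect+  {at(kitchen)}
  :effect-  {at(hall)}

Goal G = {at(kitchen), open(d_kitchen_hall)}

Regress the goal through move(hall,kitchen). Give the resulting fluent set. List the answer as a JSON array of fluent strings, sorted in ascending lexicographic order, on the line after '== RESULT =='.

Regress:
  G ∩ del = {}  (empty — regression defined)
  G \ add = {at(kitchen), open(d_kitchen_hall)} \ {at(kitchen)} = {open(d_kitchen_hall)}
  ∪ pre   = {open(d_kitchen_hall)} ∪ {at(hall), open(d_kitchen_hall)}
          = {at(hall), open(d_kitchen_hall)}

== RESULT ==
["at(hall)", "open(d_kitchen_hall)"]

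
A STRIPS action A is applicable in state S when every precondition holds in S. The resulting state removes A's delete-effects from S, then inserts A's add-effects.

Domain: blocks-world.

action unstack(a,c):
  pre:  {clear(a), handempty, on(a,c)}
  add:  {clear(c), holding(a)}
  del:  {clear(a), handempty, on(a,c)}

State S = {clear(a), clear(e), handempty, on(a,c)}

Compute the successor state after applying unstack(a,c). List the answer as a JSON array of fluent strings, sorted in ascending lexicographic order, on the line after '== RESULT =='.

Progress:
  pre ⊆ S: {clear(a), handempty, on(a,c)} ⊆ S  — applicable
  S \ del = {clear(e)}
  ∪ add   = {clear(c), clear(e), holding(a)}

== RESULT ==
["clear(c)", "clear(e)", "holding(a)"]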